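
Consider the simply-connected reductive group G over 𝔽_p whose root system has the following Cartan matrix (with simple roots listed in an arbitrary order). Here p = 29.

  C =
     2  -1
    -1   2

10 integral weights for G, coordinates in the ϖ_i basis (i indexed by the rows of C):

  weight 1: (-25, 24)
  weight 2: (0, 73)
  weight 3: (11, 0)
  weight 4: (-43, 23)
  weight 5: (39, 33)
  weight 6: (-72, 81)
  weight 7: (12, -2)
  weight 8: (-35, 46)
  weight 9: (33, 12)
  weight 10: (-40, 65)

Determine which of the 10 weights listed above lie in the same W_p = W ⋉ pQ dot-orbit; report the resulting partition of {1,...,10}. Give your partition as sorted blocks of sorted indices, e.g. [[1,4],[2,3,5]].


A_2 Cartan matrix, 2 simple roots permuted; ρ=(1,1).

Ā_29 reps of the 10 weights (A_2, coords as presented):

  λ_1 → (24, 1)
  λ_2 → (12, 1)
  λ_3 → (12, 1)
  λ_4 → (11, 5)
  λ_5 → (11, 5)
  λ_6 → (11, 5)
  λ_7 → (12, 1)
  λ_8 → (11, 5)
  λ_9 → (11, 5)
  λ_10 → (8, 2)

These 10 weights hit 4 W_29-dot-orbits; sizes (1, 3, 5, 1):

[[1], [2, 3, 7], [4, 5, 6, 8, 9], [10]]


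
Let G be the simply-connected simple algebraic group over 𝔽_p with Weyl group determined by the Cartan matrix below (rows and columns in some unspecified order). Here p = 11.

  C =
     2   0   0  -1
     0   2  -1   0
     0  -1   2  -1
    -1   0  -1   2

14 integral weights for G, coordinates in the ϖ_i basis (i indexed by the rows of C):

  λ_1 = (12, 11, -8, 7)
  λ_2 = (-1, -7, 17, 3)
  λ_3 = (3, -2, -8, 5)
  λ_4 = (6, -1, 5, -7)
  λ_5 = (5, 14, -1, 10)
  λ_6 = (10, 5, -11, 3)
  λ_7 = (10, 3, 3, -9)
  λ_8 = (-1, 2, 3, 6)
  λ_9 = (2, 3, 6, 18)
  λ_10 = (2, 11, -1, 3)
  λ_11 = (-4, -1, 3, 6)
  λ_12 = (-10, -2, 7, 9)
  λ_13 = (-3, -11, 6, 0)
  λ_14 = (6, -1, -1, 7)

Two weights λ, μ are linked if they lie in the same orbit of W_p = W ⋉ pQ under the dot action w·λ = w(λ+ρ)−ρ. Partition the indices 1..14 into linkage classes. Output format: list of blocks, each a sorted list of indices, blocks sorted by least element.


Root system A_4: the 4×4 matrix C matches after relabeling.

Each λ_j+ρ reduced to Ā_11; 4-tuples below use C's row order:

  λ_1+ρ ↦ (2, 6, 1, 1) · λ_2+ρ ↦ (1, 0, 0, 6) · λ_3+ρ ↦ (2, 6, 1, 1) · λ_4+ρ ↦ (1, 0, 0, 6) · λ_5+ρ ↦ (1, 0, 0, 6) · λ_6+ρ ↦ (1, 0, 0, 6) · λ_7+ρ ↦ (3, 0, 4, 4) · λ_8+ρ ↦ (3, 0, 4, 4) · λ_9+ρ ↦ (3, 0, 4, 4) · λ_10+ρ ↦ (4, 3, 1, 0) · λ_11+ρ ↦ (3, 0, 4, 4) · λ_12+ρ ↦ (2, 6, 1, 1) · λ_13+ρ ↦ (2, 6, 1, 1) · λ_14+ρ ↦ (3, 0, 4, 4)

The 14 indices split into 4 linkage classes (same alcove rep ⇔ same W_11-dot-orbit):

[[1, 3, 12, 13], [2, 4, 5, 6], [7, 8, 9, 11, 14], [10]]


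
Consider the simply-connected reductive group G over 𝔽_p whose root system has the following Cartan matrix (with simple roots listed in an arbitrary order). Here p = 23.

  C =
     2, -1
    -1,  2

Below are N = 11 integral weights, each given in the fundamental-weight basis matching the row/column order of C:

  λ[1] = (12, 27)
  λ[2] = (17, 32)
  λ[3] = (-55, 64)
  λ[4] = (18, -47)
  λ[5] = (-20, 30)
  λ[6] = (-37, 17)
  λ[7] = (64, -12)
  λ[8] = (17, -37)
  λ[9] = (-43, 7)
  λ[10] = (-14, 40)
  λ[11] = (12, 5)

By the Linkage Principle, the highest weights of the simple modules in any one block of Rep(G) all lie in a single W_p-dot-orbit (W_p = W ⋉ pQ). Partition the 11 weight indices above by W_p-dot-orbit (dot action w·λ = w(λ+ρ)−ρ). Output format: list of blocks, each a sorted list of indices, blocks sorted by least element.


Root system A_2: the 2×2 matrix C matches after relabeling.

Folding the 11 weights λ_j+ρ into Ā_23 (reps in the given 2-coord order):

  λ_1 → (5, 5);  λ_2 → (5, 5);  λ_3 → (11, 4);  λ_4 → (0, 4);  λ_5 → (11, 4);  λ_6 → (5, 5);  λ_7 → (11, 4);  λ_8 → (5, 5);  λ_9 → (11, 4);  λ_10 → (5, 5);  λ_11 → (13, 6)

4 distinct reps among the 11 weights ⇒ 4 W_23-linkage classes:

[[1, 2, 6, 8, 10], [3, 5, 7, 9], [4], [11]]


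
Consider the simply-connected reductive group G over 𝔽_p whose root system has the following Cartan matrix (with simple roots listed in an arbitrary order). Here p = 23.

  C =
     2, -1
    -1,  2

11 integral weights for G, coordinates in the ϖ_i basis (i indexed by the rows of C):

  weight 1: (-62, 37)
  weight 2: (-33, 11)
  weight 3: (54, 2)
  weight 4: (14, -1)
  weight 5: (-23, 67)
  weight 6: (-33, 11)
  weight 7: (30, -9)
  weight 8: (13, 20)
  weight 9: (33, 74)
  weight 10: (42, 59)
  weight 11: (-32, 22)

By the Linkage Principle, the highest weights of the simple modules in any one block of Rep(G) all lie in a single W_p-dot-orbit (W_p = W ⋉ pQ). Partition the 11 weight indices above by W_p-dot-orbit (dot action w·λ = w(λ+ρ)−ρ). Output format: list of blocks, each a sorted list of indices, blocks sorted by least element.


Dynkin diagram of C (from the 2 off-diagonal −1 entries): A_2.

λ_j+ρ reflected into Ā_23 (⟨·,θ^∨⟩≤23); 2-tuples as given:

  λ_1 → (15, 0);  λ_2 → (3, 11);  λ_3 → (3, 11);  λ_4 → (15, 0);  λ_5 → (1, 22);  λ_6 → (3, 11);  λ_7 → (15, 0);  λ_8 → (2, 9);  λ_9 → (6, 11);  λ_10 → (3, 11);  λ_11 → (15, 0)

Partition of {1..11} into 5 W_23-dot-orbits:

[[1, 4, 7, 11], [2, 3, 6, 10], [5], [8], [9]]


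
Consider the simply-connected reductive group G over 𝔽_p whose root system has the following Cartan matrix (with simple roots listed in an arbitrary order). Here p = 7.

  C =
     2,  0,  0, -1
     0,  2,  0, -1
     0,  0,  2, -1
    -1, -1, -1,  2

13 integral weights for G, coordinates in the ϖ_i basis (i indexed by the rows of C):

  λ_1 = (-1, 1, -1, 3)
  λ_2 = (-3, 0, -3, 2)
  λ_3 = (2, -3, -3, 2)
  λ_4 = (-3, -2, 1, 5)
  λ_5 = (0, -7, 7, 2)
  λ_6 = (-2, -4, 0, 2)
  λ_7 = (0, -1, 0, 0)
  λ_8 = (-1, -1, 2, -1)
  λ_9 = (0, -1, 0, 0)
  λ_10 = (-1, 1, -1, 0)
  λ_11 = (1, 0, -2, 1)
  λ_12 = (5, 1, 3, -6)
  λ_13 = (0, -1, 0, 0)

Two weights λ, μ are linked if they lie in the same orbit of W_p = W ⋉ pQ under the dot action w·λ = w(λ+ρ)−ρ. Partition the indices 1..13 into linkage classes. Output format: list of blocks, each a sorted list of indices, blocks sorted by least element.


Cartan matrix: type D_4 (|W|=192); un-permuting the 4 rows.

λ_j+ρ reflected into Ā_7 (⟨·,θ^∨⟩≤7); 4-tuples as given:

    λ_1+ρ ↦ (0, 2, 0, 1)
    λ_2+ρ ↦ (1, 0, 1, 1)
    λ_3+ρ ↦ (2, 1, 1, 1)
    λ_4+ρ ↦ (1, 0, 1, 1)
    λ_5+ρ ↦ (2, 1, 1, 1)
    λ_6+ρ ↦ (0, 2, 0, 1)
    λ_7+ρ ↦ (1, 0, 1, 1)
    λ_8+ρ ↦ (0, 0, 3, 0)
    λ_9+ρ ↦ (1, 0, 1, 1)
    λ_10+ρ ↦ (0, 2, 0, 1)
    λ_11+ρ ↦ (2, 1, 1, 1)
    λ_12+ρ ↦ (1, 3, 1, 1)
    λ_13+ρ ↦ (1, 0, 1, 1)

Linkage partition of the 13 weights (5 classes, p=7):

[[1, 6, 10], [2, 4, 7, 9, 13], [3, 5, 11], [8], [12]]


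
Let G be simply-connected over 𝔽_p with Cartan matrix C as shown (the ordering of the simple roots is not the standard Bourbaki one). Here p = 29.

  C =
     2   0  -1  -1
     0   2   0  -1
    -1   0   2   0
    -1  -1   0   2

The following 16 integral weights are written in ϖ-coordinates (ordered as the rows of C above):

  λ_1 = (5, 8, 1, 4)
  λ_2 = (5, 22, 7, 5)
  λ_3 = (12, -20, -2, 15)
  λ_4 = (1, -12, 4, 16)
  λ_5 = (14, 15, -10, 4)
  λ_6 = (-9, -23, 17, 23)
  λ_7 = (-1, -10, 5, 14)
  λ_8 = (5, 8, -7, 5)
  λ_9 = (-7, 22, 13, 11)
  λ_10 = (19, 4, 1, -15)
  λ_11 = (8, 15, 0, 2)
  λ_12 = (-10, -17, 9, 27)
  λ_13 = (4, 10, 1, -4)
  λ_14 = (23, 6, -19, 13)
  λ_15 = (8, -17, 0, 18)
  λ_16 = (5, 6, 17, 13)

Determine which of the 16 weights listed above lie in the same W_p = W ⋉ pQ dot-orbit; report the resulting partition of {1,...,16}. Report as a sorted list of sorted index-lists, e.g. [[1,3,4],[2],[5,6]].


C ↔ A_4 under row/col permutation; |W(A_4)| = 120.

Each λ_j+ρ reduced to Ā_29; 4-tuples below use C's row order:

    1: (6, 9, 2, 5)
    2: (0, 9, 6, 6)
    3: (9, 16, 1, 3)
    4: (2, 11, 5, 6)
    5: (6, 9, 2, 5)
    6: (2, 11, 5, 6)
    7: (0, 9, 6, 6)
    8: (0, 9, 6, 6)
    9: (0, 9, 6, 6)
    10: (6, 9, 2, 5)
    11: (9, 16, 1, 3)
    12: (9, 16, 1, 3)
    13: (2, 8, 2, 3)
    14: (6, 9, 2, 5)
    15: (9, 16, 1, 3)
    16: (6, 9, 2, 5)

Linkage partition of the 16 weights (5 classes, p=29):

[[1, 5, 10, 14, 16], [2, 7, 8, 9], [3, 11, 12, 15], [4, 6], [13]]


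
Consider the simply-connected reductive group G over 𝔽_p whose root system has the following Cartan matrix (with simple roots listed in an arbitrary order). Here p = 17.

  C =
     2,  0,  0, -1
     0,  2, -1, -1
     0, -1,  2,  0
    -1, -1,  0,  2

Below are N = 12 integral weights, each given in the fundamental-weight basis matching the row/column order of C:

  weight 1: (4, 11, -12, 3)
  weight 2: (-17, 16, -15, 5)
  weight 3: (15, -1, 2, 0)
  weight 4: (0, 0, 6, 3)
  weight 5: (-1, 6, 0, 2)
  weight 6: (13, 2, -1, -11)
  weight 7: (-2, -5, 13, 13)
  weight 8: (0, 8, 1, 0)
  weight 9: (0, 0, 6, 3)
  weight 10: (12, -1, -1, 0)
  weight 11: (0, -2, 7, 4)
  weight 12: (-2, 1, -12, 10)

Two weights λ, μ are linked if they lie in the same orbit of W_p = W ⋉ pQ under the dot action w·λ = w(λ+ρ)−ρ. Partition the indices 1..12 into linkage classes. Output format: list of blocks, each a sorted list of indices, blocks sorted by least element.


Type A_4, rank 4, |W|=120; reorder rows/cols to standard.

Alcove-folded reps (p=17, 12 weights, presented ϖ-order):

    [1] (1, 1, 7, 4)
    [2] (0, 7, 1, 3)
    [3] (13, 0, 0, 1)
    [4] (1, 1, 7, 4)
    [5] (0, 7, 1, 3)
    [6] (4, 0, 7, 3)
    [7] (6, 4, 3, 3)
    [8] (1, 9, 2, 1)
    [9] (1, 1, 7, 4)
    [10] (13, 0, 0, 1)
    [11] (1, 1, 7, 4)
    [12] (1, 9, 2, 1)

The 12 indices split into 6 linkage classes (same alcove rep ⇔ same W_17-dot-orbit):

[[1, 4, 9, 11], [2, 5], [3, 10], [6], [7], [8, 12]]


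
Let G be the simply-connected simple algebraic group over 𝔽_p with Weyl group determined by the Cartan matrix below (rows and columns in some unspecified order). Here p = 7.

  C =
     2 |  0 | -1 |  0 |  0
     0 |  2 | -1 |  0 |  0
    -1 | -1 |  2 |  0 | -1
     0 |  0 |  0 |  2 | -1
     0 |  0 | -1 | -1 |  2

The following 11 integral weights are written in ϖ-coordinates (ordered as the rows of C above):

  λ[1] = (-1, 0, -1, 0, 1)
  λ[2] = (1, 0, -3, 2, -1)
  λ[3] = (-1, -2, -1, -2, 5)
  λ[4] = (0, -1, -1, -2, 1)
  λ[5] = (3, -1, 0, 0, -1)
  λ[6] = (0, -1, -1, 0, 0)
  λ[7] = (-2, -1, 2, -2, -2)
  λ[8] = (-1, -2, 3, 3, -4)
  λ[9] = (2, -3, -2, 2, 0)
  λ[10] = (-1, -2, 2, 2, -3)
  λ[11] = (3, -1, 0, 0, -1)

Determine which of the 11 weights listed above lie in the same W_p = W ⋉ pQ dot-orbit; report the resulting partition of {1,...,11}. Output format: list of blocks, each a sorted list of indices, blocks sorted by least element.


D_5 Cartan matrix, 5 simple roots permuted; ρ=(1,1,1,1,1).

Alcove-folded reps (p=7, 11 weights, presented ϖ-order):

  λ_1+ρ ↦ (0, 1, 0, 1, 2) · λ_2+ρ ↦ (1, 0, 0, 1, 1) · λ_3+ρ ↦ (1, 0, 0, 1, 1) · λ_4+ρ ↦ (1, 0, 0, 1, 1) · λ_5+ρ ↦ (4, 0, 1, 1, 0) · λ_6+ρ ↦ (1, 0, 0, 1, 1) · λ_7+ρ ↦ (1, 0, 0, 1, 1) · λ_8+ρ ↦ (0, 1, 0, 1, 2) · λ_9+ρ ↦ (0, 1, 0, 1, 2) · λ_10+ρ ↦ (0, 1, 0, 1, 2) · λ_11+ρ ↦ (4, 0, 1, 1, 0)

The 11 indices split into 3 linkage classes (same alcove rep ⇔ same W_7-dot-orbit):

[[1, 8, 9, 10], [2, 3, 4, 6, 7], [5, 11]]


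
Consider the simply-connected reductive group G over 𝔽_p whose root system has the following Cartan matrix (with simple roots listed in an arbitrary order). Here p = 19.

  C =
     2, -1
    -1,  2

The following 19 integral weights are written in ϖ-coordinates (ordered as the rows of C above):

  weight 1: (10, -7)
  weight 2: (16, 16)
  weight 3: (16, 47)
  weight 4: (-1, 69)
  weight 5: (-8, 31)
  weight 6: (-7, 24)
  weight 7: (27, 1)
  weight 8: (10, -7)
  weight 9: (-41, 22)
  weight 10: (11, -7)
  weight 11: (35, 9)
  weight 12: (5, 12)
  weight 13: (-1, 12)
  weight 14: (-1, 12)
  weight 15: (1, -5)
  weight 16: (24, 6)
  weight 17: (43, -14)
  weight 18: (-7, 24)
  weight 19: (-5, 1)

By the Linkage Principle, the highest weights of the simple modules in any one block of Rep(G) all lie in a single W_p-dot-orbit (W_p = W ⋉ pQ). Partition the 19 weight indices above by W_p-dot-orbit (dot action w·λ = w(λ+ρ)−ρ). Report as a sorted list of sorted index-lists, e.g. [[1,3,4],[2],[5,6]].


C ↔ A_2 under row/col permutation; |W(A_2)| = 6.

Folding the 19 weights λ_j+ρ into Ā_19 (reps in the given 2-coord order):

  [1] (5, 6);  [2] (2, 2);  [3] (8, 9);  [4] (0, 13);  [5] (6, 6);  [6] (0, 13);  [7] (8, 9);  [8] (5, 6);  [9] (2, 2);  [10] (6, 6);  [11] (8, 9);  [12] (6, 13);  [13] (0, 13);  [14] (0, 13);  [15] (2, 2);  [16] (6, 6);  [17] (6, 6);  [18] (0, 13);  [19] (2, 2)

The 19 indices split into 6 linkage classes (same alcove rep ⇔ same W_19-dot-orbit):

[[1, 8], [2, 9, 15, 19], [3, 7, 11], [4, 6, 13, 14, 18], [5, 10, 16, 17], [12]]


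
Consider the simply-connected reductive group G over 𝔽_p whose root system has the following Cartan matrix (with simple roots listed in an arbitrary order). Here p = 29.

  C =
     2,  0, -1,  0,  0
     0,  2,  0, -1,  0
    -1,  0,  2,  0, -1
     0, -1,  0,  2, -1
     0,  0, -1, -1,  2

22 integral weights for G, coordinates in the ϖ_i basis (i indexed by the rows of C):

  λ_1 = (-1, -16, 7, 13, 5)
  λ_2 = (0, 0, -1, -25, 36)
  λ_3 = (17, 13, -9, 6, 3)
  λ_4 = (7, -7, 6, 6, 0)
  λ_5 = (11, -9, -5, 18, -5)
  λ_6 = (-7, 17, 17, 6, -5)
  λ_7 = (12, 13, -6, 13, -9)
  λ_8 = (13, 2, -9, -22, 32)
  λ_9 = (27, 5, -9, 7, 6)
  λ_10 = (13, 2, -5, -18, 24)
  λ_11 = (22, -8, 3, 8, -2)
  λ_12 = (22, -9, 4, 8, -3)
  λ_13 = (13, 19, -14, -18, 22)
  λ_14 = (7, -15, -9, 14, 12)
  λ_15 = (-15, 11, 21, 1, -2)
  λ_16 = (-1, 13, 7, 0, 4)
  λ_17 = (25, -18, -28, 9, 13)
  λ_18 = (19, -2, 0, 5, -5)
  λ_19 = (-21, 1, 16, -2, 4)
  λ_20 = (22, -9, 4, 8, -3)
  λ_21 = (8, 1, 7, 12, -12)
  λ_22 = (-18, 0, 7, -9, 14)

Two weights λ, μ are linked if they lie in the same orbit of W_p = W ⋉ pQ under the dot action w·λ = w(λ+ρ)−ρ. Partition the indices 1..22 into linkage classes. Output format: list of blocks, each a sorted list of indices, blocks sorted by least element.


Cartan matrix: type A_5 (|W|=720); un-permuting the 5 rows.

Alcove-folded reps (p=29, 22 weights, presented ϖ-order):

  [1] (0, 14, 8, 1, 5) · [2] (0, 14, 8, 1, 5) · [3] (4, 8, 4, 3, 4) · [4] (8, 6, 7, 1, 1) · [5] (4, 8, 4, 3, 4) · [6] (4, 8, 4, 3, 4) · [7] (0, 14, 8, 1, 5) · [8] (4, 8, 4, 3, 4) · [9] (8, 6, 7, 1, 1) · [10] (4, 8, 4, 3, 4) · [11] (17, 1, 3, 1, 1) · [12] (17, 1, 3, 1, 1) · [13] (1, 3, 6, 10, 7) · [14] (0, 14, 8, 1, 5) · [15] (8, 6, 7, 1, 1) · [16] (0, 14, 8, 1, 5) · [17] (1, 3, 6, 10, 7) · [18] (17, 1, 3, 1, 1) · [19] (17, 1, 3, 1, 1) · [20] (17, 1, 3, 1, 1) · [21] (6, 2, 3, 2, 8) · [22] (8, 6, 7, 1, 1)

6 distinct reps among the 22 weights ⇒ 6 W_29-linkage classes:

[[1, 2, 7, 14, 16], [3, 5, 6, 8, 10], [4, 9, 15, 22], [11, 12, 18, 19, 20], [13, 17], [21]]


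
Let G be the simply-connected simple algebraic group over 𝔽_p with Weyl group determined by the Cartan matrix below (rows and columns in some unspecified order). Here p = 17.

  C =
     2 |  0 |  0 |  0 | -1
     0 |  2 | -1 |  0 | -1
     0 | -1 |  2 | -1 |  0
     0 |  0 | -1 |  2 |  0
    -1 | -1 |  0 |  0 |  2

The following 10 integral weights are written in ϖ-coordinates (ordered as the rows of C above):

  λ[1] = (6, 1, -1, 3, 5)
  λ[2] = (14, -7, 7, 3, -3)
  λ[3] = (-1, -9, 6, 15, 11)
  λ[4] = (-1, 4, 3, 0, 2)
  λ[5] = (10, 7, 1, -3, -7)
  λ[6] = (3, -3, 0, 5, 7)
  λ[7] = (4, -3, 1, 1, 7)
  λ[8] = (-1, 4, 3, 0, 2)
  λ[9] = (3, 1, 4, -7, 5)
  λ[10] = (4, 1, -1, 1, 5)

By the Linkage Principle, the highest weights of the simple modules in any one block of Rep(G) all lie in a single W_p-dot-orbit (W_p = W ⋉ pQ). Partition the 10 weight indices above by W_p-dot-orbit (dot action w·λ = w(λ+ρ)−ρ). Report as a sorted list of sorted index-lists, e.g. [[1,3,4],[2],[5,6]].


Cartan matrix: type A_5 (|W|=720); un-permuting the 5 rows.

Folding the 10 weights λ_j+ρ into Ā_17 (reps in the given 5-coord order):

    [1] (5, 2, 0, 2, 6)
    [2] (5, 2, 0, 2, 6)
    [3] (4, 1, 1, 5, 6)
    [4] (0, 5, 4, 1, 3)
    [5] (5, 2, 0, 2, 6)
    [6] (4, 1, 1, 5, 6)
    [7] (5, 2, 0, 2, 6)
    [8] (0, 5, 4, 1, 3)
    [9] (4, 1, 1, 5, 6)
    [10] (5, 2, 0, 2, 6)

Partition of {1..10} into 3 W_17-dot-orbits:

[[1, 2, 5, 7, 10], [3, 6, 9], [4, 8]]


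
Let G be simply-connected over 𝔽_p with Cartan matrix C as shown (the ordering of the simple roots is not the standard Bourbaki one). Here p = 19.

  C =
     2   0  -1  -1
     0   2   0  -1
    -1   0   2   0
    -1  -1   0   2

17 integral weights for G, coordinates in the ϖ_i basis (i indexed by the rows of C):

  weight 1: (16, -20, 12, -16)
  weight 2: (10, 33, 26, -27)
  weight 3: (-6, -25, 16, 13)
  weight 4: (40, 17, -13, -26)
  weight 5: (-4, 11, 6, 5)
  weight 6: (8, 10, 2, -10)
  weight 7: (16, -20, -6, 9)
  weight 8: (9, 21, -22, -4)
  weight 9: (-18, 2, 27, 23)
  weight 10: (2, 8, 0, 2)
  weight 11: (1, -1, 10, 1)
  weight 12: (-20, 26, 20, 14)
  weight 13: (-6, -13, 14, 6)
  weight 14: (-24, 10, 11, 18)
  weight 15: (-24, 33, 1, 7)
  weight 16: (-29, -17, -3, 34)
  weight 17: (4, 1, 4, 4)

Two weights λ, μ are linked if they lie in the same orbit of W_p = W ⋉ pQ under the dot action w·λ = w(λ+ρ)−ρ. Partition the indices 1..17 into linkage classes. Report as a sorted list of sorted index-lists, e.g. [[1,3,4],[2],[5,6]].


Root system A_4: the 4×4 matrix C matches after relabeling.

W_19-reps of the 17 weights in Ā_19 (same 4-coord order as C):

    λ_1 → (2, 0, 11, 2)
    λ_2 → (8, 4, 0, 0)
    λ_3 → (5, 2, 5, 5)
    λ_4 → (3, 9, 1, 3)
    λ_5 → (3, 9, 1, 3)
    λ_6 → (0, 2, 3, 9)
    λ_7 → (0, 2, 3, 9)
    λ_8 → (0, 2, 3, 9)
    λ_9 → (0, 2, 3, 9)
    λ_10 → (3, 9, 1, 3)
    λ_11 → (2, 0, 11, 2)
    λ_12 → (2, 0, 11, 2)
    λ_13 → (5, 2, 5, 5)
    λ_14 → (8, 4, 0, 0)
    λ_15 → (2, 0, 11, 2)
    λ_16 → (0, 2, 3, 9)
    λ_17 → (5, 2, 5, 5)

Partition of {1..17} into 5 W_19-dot-orbits:

[[1, 11, 12, 15], [2, 14], [3, 13, 17], [4, 5, 10], [6, 7, 8, 9, 16]]


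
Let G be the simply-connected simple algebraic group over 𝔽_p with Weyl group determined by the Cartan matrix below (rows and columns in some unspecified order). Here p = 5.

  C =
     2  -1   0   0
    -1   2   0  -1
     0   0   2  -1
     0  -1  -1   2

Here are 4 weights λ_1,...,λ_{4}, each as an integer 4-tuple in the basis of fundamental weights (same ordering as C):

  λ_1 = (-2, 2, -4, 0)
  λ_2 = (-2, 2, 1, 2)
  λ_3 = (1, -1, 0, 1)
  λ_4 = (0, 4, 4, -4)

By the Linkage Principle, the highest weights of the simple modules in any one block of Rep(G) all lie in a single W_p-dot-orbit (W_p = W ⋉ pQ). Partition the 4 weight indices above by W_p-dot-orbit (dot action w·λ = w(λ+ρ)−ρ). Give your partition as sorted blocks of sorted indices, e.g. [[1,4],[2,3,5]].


C ↔ A_4 under row/col permutation; |W(A_4)| = 120.

W_5-reps of the 4 weights in Ā_5 (same 4-coord order as C):

  [1] (1, 0, 1, 2) · [2] (2, 0, 1, 2) · [3] (2, 0, 1, 2) · [4] (2, 0, 1, 2)

These 4 weights hit 2 W_5-dot-orbits; sizes (1, 3):

[[1], [2, 3, 4]]


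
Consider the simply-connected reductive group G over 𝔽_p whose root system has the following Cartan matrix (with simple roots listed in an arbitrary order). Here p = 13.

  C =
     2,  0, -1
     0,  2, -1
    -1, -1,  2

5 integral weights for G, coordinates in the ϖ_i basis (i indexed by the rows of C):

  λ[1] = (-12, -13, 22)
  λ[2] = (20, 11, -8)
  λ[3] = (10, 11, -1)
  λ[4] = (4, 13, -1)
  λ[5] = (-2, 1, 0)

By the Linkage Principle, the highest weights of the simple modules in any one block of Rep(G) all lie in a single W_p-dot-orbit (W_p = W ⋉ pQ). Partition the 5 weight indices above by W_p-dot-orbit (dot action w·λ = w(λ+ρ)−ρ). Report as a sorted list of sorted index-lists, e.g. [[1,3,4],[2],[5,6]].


Dynkin diagram of C (from the 4 off-diagonal −1 entries): A_3.

Ā_13 reps of the 5 weights (A_3, coords as presented):

  λ_1 → (1, 2, 0);  λ_2 → (0, 7, 1);  λ_3 → (1, 2, 0);  λ_4 → (0, 7, 1);  λ_5 → (1, 2, 0)

These 5 weights hit 2 W_13-dot-orbits; sizes (3, 2):

[[1, 3, 5], [2, 4]]


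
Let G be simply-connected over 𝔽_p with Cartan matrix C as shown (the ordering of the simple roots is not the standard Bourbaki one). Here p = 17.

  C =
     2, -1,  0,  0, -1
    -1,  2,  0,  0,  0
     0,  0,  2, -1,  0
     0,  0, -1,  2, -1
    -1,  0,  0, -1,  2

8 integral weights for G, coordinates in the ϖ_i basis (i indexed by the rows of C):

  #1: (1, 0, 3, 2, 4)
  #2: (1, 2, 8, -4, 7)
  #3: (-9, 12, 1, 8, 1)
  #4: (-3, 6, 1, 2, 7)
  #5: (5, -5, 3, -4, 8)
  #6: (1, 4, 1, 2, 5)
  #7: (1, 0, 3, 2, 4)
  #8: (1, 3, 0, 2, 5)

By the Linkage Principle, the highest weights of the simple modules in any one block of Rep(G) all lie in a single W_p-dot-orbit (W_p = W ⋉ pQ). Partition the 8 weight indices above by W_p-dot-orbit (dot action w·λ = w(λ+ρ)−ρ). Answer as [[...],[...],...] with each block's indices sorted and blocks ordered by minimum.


Dynkin diagram of C (from the 8 off-diagonal −1 entries): A_5.

Each λ_j+ρ reduced to Ā_17; 5-tuples below use C's row order:

    λ_1+ρ ↦ (2, 1, 4, 3, 5)
    λ_2+ρ ↦ (2, 1, 4, 3, 5)
    λ_3+ρ ↦ (2, 4, 1, 3, 6)
    λ_4+ρ ↦ (2, 4, 1, 3, 6)
    λ_5+ρ ↦ (2, 4, 1, 3, 6)
    λ_6+ρ ↦ (2, 4, 1, 3, 6)
    λ_7+ρ ↦ (2, 1, 4, 3, 5)
    λ_8+ρ ↦ (2, 4, 1, 3, 6)

These 8 weights hit 2 W_17-dot-orbits; sizes (3, 5):

[[1, 2, 7], [3, 4, 5, 6, 8]]


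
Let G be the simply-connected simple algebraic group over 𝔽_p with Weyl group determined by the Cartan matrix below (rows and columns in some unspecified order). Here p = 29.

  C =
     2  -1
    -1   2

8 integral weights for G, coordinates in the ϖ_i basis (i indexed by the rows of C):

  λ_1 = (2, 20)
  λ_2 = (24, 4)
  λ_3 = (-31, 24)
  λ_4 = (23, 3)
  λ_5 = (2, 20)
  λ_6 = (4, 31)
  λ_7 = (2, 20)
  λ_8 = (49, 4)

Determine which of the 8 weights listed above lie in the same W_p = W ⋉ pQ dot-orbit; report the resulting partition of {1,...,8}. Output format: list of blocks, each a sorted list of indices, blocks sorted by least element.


Dynkin diagram of C (from the 2 off-diagonal −1 entries): A_2.

Folding the 8 weights λ_j+ρ into Ā_29 (reps in the given 2-coord order):

  1: (3, 21)
  2: (24, 4)
  3: (24, 4)
  4: (24, 4)
  5: (3, 21)
  6: (3, 21)
  7: (3, 21)
  8: (3, 21)

2 distinct reps among the 8 weights ⇒ 2 W_29-linkage classes:

[[1, 5, 6, 7, 8], [2, 3, 4]]


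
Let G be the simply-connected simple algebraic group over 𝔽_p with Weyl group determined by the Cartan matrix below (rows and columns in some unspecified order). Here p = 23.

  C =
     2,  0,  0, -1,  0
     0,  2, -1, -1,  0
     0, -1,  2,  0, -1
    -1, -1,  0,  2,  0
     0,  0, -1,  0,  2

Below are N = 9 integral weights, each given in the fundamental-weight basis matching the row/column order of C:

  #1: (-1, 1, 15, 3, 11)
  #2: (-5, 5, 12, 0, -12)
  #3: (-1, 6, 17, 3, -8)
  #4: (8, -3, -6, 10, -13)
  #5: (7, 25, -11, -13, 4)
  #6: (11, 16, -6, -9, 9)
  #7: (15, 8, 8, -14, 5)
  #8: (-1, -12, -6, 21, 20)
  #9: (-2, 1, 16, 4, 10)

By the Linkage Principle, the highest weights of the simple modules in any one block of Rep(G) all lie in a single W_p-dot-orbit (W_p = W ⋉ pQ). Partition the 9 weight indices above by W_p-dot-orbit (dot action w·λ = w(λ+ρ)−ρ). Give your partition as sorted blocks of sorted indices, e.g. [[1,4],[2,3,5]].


Dynkin diagram of C (from the 8 off-diagonal −1 entries): A_5.

Ā_23 reps of the 9 weights (A_5, coords as presented):

  λ_1 → (4, 5, 11, 2, 1);  λ_2 → (1, 3, 2, 3, 11);  λ_3 → (4, 5, 11, 2, 1);  λ_4 → (1, 4, 5, 8, 2);  λ_5 → (1, 4, 5, 8, 2);  λ_6 → (1, 4, 5, 8, 2);  λ_7 → (1, 4, 5, 8, 2);  λ_8 → (4, 5, 11, 2, 1);  λ_9 → (4, 5, 11, 2, 1)

The 9 indices split into 3 linkage classes (same alcove rep ⇔ same W_23-dot-orbit):

[[1, 3, 8, 9], [2], [4, 5, 6, 7]]


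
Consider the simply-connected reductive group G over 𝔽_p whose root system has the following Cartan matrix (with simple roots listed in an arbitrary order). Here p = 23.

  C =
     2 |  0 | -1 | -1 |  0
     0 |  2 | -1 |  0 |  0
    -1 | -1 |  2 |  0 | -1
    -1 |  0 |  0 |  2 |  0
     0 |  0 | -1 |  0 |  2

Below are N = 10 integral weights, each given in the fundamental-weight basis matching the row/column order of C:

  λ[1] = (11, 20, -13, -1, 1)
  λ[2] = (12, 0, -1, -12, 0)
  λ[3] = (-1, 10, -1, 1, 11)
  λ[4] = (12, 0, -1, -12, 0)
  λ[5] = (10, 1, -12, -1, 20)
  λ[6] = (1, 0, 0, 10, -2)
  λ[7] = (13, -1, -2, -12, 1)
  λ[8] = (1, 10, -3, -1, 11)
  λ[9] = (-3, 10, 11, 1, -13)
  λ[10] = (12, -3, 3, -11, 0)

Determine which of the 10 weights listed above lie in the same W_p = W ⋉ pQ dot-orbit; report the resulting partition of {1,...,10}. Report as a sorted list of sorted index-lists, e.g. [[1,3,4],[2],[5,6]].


Type D_5, rank 5, |W|=1920; reorder rows/cols to standard.

λ_j+ρ reflected into Ā_23 (⟨·,θ^∨⟩≤23); 5-tuples as given:

  λ_1 → (0, 9, 2, 0, 10)
  λ_2 → (2, 1, 0, 11, 1)
  λ_3 → (0, 9, 2, 0, 10)
  λ_4 → (2, 1, 0, 11, 1)
  λ_5 → (0, 9, 2, 0, 10)
  λ_6 → (2, 1, 0, 11, 1)
  λ_7 → (2, 1, 0, 11, 1)
  λ_8 → (0, 9, 2, 0, 10)
  λ_9 → (0, 9, 2, 0, 10)
  λ_10 → (3, 2, 2, 10, 1)

Grouping the 10 weights by Ā_23-representative: 3 linkage classes.

[[1, 3, 5, 8, 9], [2, 4, 6, 7], [10]]


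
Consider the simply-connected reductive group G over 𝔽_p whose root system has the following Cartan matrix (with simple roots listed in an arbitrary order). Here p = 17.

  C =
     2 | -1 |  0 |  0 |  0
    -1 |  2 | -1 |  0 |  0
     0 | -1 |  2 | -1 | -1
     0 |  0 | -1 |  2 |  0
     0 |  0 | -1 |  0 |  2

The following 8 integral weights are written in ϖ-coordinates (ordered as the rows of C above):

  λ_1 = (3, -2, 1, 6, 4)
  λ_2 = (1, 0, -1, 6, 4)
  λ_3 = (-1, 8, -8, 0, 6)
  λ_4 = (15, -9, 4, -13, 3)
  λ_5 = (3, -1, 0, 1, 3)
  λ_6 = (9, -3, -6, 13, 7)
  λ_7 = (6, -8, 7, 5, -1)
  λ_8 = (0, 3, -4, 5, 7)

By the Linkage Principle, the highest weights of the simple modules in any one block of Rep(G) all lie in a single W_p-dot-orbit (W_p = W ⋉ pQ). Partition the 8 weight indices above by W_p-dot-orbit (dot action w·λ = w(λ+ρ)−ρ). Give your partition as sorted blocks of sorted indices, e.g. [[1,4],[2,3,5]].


Dynkin diagram of C (from the 8 off-diagonal −1 entries): D_5.

Each λ_j+ρ reduced to Ā_17; 5-tuples below use C's row order:

  [1] (2, 1, 0, 7, 5);  [2] (2, 1, 0, 7, 5);  [3] (0, 2, 1, 6, 0);  [4] (1, 1, 3, 3, 5);  [5] (4, 0, 1, 2, 4);  [6] (0, 2, 1, 6, 0);  [7] (0, 2, 1, 6, 0);  [8] (1, 1, 3, 3, 5)

These 8 weights hit 4 W_17-dot-orbits; sizes (2, 3, 2, 1):

[[1, 2], [3, 6, 7], [4, 8], [5]]


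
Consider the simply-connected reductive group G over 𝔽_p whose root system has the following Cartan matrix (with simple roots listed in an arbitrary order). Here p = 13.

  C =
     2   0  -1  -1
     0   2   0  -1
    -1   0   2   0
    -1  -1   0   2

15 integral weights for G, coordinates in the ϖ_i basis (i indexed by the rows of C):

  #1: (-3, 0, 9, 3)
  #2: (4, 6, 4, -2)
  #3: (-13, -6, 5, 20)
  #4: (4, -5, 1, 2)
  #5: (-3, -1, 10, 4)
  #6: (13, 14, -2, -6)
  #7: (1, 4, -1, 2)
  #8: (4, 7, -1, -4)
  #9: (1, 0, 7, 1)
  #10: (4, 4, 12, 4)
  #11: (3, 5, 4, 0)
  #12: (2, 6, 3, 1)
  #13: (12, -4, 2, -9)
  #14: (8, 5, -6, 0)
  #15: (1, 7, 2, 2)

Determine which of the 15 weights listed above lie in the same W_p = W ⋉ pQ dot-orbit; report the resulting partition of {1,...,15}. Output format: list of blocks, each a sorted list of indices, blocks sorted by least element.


Dynkin diagram of C (from the 6 off-diagonal −1 entries): A_4.

Folding the 15 weights λ_j+ρ into Ā_13 (reps in the given 4-coord order):

  1: (2, 1, 8, 2)
  2: (4, 3, 2, 1)
  3: (4, 3, 2, 1)
  4: (4, 3, 2, 1)
  5: (2, 1, 8, 2)
  6: (2, 1, 8, 2)
  7: (2, 5, 0, 3)
  8: (2, 5, 0, 3)
  9: (2, 1, 8, 2)
  10: (2, 5, 0, 3)
  11: (4, 3, 2, 1)
  12: (3, 4, 1, 2)
  13: (2, 5, 0, 3)
  14: (4, 3, 2, 1)
  15: (2, 5, 0, 3)

Grouping the 15 weights by Ā_13-representative: 4 linkage classes.

[[1, 5, 6, 9], [2, 3, 4, 11, 14], [7, 8, 10, 13, 15], [12]]


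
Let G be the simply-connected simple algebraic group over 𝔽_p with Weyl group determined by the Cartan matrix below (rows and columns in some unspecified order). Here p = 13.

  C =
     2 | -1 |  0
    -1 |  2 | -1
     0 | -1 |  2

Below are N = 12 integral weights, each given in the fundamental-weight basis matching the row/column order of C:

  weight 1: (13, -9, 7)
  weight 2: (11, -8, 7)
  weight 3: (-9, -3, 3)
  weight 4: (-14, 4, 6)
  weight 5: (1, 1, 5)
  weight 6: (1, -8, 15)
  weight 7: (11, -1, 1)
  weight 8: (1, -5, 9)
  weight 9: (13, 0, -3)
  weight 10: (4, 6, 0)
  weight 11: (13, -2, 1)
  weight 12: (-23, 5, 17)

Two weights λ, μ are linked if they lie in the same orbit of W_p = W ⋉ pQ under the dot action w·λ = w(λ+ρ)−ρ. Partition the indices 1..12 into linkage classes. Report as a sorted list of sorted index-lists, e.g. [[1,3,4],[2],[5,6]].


Dynkin diagram of C (from the 4 off-diagonal −1 entries): A_3.

Each λ_j+ρ reduced to Ā_13; 3-tuples below use C's row order:

  λ_1+ρ ↦ (5, 7, 1) · λ_2+ρ ↦ (5, 7, 1) · λ_3+ρ ↦ (2, 2, 6) · λ_4+ρ ↦ (5, 7, 1) · λ_5+ρ ↦ (2, 2, 6) · λ_6+ρ ↦ (2, 2, 6) · λ_7+ρ ↦ (11, 0, 1) · λ_8+ρ ↦ (2, 2, 6) · λ_9+ρ ↦ (11, 0, 1) · λ_10+ρ ↦ (5, 7, 1) · λ_11+ρ ↦ (11, 0, 1) · λ_12+ρ ↦ (2, 2, 6)

Linkage partition of the 12 weights (3 classes, p=13):

[[1, 2, 4, 10], [3, 5, 6, 8, 12], [7, 9, 11]]


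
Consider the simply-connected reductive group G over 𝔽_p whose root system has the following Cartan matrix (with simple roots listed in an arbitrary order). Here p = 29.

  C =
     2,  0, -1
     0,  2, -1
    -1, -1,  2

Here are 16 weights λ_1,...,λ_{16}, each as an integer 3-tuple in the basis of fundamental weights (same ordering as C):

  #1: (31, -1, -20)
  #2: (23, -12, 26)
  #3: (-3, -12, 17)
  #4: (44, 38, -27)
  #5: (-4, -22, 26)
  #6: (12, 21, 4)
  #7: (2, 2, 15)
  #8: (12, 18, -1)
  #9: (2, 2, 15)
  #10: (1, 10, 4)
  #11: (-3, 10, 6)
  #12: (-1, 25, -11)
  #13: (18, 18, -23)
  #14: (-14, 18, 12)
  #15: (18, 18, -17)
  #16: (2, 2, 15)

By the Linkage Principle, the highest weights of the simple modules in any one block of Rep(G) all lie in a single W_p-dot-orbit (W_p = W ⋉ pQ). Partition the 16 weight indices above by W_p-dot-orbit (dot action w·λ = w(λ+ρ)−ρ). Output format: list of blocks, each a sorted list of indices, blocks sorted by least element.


Dynkin diagram of C (from the 4 off-diagonal −1 entries): A_3.

Each λ_j+ρ reduced to Ā_29; 3-tuples below use C's row order:

  λ_1 → (10, 16, 0);  λ_2 → (2, 11, 5);  λ_3 → (2, 11, 5);  λ_4 → (10, 16, 0);  λ_5 → (3, 21, 3);  λ_6 → (2, 11, 5);  λ_7 → (3, 3, 16);  λ_8 → (10, 16, 0);  λ_9 → (3, 3, 16);  λ_10 → (2, 11, 5);  λ_11 → (2, 11, 5);  λ_12 → (10, 16, 0);  λ_13 → (3, 3, 16);  λ_14 → (10, 16, 0);  λ_15 → (3, 3, 16);  λ_16 → (3, 3, 16)

The 16 indices split into 4 linkage classes (same alcove rep ⇔ same W_29-dot-orbit):

[[1, 4, 8, 12, 14], [2, 3, 6, 10, 11], [5], [7, 9, 13, 15, 16]]


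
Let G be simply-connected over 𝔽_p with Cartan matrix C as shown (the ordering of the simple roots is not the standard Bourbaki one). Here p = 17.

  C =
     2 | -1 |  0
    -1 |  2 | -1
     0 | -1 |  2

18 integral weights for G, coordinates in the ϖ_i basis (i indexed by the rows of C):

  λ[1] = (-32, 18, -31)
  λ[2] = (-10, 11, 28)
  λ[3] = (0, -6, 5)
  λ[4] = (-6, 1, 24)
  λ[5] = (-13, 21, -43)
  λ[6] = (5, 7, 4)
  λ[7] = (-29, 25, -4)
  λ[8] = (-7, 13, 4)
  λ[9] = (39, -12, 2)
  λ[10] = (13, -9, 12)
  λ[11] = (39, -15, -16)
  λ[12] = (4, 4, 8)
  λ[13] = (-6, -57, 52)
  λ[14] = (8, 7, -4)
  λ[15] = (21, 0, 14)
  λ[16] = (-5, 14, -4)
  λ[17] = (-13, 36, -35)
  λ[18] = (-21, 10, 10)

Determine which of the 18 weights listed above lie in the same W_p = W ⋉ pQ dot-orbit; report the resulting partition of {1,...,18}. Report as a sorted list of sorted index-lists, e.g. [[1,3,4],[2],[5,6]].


C ↔ A_3 under row/col permutation; |W(A_3)| = 24.

λ_j+ρ reflected into Ā_17 (⟨·,θ^∨⟩≤17); 3-tuples as given:

  λ_1+ρ ↦ (4, 8, 3)
  λ_2+ρ ↦ (3, 5, 7)
  λ_3+ρ ↦ (4, 1, 1)
  λ_4+ρ ↦ (3, 5, 7)
  λ_5+ρ ↦ (3, 5, 7)
  λ_6+ρ ↦ (4, 8, 3)
  λ_7+ρ ↦ (6, 6, 3)
  λ_8+ρ ↦ (4, 8, 3)
  λ_9+ρ ↦ (6, 6, 3)
  λ_10+ρ ↦ (4, 8, 3)
  λ_11+ρ ↦ (6, 6, 3)
  λ_12+ρ ↦ (3, 5, 7)
  λ_13+ρ ↦ (3, 5, 7)
  λ_14+ρ ↦ (9, 5, 3)
  λ_15+ρ ↦ (4, 1, 1)
  λ_16+ρ ↦ (4, 8, 3)
  λ_17+ρ ↦ (9, 5, 3)
  λ_18+ρ ↦ (6, 6, 3)

Linkage partition of the 18 weights (5 classes, p=17):

[[1, 6, 8, 10, 16], [2, 4, 5, 12, 13], [3, 15], [7, 9, 11, 18], [14, 17]]


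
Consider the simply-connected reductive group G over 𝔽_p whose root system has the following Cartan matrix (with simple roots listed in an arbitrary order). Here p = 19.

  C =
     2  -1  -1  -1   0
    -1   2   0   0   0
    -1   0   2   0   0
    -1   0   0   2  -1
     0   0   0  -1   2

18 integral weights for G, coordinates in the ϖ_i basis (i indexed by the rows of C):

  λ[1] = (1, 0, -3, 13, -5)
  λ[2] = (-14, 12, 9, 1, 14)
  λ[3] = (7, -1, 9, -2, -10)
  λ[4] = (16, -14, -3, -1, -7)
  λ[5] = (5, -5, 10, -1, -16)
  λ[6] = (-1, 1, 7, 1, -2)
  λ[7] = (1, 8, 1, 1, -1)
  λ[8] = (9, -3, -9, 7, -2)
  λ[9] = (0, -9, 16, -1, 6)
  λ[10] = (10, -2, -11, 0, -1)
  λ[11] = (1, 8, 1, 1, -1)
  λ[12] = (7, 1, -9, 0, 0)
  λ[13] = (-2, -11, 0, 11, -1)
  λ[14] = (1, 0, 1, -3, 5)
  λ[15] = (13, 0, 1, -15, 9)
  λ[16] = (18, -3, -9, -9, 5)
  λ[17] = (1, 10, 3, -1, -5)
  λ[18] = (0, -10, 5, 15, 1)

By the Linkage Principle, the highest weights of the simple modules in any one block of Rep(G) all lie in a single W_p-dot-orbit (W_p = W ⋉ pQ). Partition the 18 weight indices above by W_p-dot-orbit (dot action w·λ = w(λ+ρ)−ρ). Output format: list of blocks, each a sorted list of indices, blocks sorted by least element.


C ↔ D_5 under row/col permutation; |W(D_5)| = 1920.

Each λ_j+ρ reduced to Ā_19; 5-tuples below use C's row order:

  [1] (0, 1, 2, 2, 4) · [2] (0, 1, 2, 2, 4) · [3] (0, 2, 8, 1, 1) · [4] (2, 9, 2, 2, 0) · [5] (2, 9, 2, 2, 0) · [6] (0, 2, 8, 1, 1) · [7] (2, 9, 2, 2, 0) · [8] (0, 2, 8, 1, 1) · [9] (0, 1, 10, 1, 0) · [10] (0, 1, 10, 1, 0) · [11] (2, 9, 2, 2, 0) · [12] (0, 2, 8, 1, 1) · [13] (0, 1, 10, 1, 0) · [14] (0, 1, 2, 2, 4) · [15] (0, 1, 2, 2, 4) · [16] (0, 2, 8, 1, 1) · [17] (2, 9, 2, 2, 0) · [18] (0, 1, 2, 2, 4)

Grouping the 18 weights by Ā_19-representative: 4 linkage classes.

[[1, 2, 14, 15, 18], [3, 6, 8, 12, 16], [4, 5, 7, 11, 17], [9, 10, 13]]


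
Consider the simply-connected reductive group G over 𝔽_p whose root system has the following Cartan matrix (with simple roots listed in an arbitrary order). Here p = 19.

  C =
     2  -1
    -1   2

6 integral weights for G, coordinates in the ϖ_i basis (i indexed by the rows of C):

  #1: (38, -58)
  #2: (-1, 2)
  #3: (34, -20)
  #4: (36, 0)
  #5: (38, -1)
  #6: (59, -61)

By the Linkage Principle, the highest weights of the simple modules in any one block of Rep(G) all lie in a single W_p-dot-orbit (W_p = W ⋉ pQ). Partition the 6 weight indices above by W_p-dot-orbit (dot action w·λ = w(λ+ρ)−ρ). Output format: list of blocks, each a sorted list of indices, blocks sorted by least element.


Dynkin diagram of C (from the 2 off-diagonal −1 entries): A_2.

Folding the 6 weights λ_j+ρ into Ā_19 (reps in the given 2-coord order):

    λ_1 → (0, 18)
    λ_2 → (0, 3)
    λ_3 → (0, 3)
    λ_4 → (0, 18)
    λ_5 → (0, 18)
    λ_6 → (0, 3)

2 distinct reps among the 6 weights ⇒ 2 W_19-linkage classes:

[[1, 4, 5], [2, 3, 6]]


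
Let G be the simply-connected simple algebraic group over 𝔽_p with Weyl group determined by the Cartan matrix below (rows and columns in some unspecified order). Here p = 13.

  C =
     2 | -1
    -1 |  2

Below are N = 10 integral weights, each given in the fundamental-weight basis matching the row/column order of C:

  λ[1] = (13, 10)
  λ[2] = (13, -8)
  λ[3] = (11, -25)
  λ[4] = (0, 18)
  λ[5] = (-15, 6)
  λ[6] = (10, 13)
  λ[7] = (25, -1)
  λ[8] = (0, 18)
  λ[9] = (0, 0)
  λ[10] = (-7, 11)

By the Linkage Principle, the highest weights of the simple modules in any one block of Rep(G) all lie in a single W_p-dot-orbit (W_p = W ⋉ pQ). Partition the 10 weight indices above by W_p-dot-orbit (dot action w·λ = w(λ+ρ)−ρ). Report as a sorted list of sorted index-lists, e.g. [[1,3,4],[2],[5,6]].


Type A_2, rank 2, |W|=6; reorder rows/cols to standard.

Ā_13 reps of the 10 weights (A_2, coords as presented):

  λ_1 → (1, 1);  λ_2 → (6, 6);  λ_3 → (1, 1);  λ_4 → (6, 6);  λ_5 → (6, 6);  λ_6 → (1, 1);  λ_7 → (0, 13);  λ_8 → (6, 6);  λ_9 → (1, 1);  λ_10 → (6, 6)

These 10 weights hit 3 W_13-dot-orbits; sizes (4, 5, 1):

[[1, 3, 6, 9], [2, 4, 5, 8, 10], [7]]


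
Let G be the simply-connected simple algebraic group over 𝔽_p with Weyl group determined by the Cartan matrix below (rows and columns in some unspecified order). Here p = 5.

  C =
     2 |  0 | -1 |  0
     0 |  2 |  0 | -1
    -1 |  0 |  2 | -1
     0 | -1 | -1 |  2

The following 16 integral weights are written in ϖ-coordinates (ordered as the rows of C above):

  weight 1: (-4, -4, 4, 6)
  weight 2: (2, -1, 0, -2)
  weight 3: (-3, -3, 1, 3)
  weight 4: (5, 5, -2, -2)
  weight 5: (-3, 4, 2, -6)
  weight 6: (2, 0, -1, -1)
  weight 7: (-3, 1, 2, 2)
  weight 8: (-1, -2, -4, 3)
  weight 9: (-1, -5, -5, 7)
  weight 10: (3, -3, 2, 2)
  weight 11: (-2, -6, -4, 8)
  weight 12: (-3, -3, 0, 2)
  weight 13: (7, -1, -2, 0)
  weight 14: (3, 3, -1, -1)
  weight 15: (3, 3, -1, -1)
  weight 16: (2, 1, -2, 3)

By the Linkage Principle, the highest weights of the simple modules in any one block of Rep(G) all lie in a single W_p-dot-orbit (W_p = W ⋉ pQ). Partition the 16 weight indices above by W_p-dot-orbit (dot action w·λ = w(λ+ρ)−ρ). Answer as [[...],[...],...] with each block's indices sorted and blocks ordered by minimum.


A_4 Cartan matrix, 4 simple roots permuted; ρ=(1,1,1,1).

λ_j+ρ reflected into Ā_5 (⟨·,θ^∨⟩≤5); 4-tuples as given:

  [1] (1, 1, 0, 2);  [2] (3, 1, 0, 0);  [3] (1, 1, 0, 2);  [4] (1, 1, 0, 0);  [5] (2, 0, 2, 1);  [6] (3, 1, 0, 0);  [7] (1, 1, 0, 2);  [8] (3, 1, 0, 0);  [9] (1, 1, 0, 0);  [10] (1, 1, 0, 2);  [11] (1, 1, 0, 0);  [12] (1, 2, 1, 0);  [13] (2, 0, 2, 1);  [14] (1, 1, 0, 0);  [15] (1, 1, 0, 0);  [16] (1, 1, 0, 2)

Grouping the 16 weights by Ā_5-representative: 5 linkage classes.

[[1, 3, 7, 10, 16], [2, 6, 8], [4, 9, 11, 14, 15], [5, 13], [12]]


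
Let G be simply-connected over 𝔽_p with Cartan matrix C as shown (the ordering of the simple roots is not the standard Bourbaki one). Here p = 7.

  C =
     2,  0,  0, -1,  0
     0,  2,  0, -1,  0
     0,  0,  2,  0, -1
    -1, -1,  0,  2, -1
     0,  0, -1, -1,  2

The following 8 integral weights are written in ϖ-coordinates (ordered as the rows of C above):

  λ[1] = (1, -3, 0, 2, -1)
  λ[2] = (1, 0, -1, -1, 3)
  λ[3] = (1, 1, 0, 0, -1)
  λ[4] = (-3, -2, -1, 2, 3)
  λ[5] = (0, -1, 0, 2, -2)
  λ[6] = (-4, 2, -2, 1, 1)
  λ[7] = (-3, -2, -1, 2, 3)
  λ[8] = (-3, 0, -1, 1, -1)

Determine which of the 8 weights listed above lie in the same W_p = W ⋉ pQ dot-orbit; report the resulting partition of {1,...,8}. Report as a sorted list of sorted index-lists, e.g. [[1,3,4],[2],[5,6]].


C ↔ D_5 under row/col permutation; |W(D_5)| = 1920.

Each λ_j+ρ reduced to Ā_7; 5-tuples below use C's row order:

  λ_1 → (2, 2, 1, 1, 0)
  λ_2 → (2, 1, 0, 0, 0)
  λ_3 → (2, 2, 1, 1, 0)
  λ_4 → (2, 1, 0, 0, 0)
  λ_5 → (1, 0, 0, 2, 1)
  λ_6 → (2, 2, 1, 1, 0)
  λ_7 → (2, 1, 0, 0, 0)
  λ_8 → (2, 1, 0, 0, 0)

Grouping the 8 weights by Ā_7-representative: 3 linkage classes.

[[1, 3, 6], [2, 4, 7, 8], [5]]
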